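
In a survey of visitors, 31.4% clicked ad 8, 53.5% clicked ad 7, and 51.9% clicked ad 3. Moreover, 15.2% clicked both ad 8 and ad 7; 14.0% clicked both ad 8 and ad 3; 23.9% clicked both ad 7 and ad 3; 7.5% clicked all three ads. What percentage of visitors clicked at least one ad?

Using inclusion–exclusion:
P(at least one) = 31.4 + 53.5 + 51.9 − 15.2 − 14.0 − 23.9 + 7.5 = 91.2%

91.2%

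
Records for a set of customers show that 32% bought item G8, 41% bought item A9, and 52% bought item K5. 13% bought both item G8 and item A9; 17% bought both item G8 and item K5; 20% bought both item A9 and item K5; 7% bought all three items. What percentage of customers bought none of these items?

P(at least one) = 32 + 41 + 52 − 13 − 17 − 20 + 7 = 82%
P(none) = 100% − 82% = 18%

18%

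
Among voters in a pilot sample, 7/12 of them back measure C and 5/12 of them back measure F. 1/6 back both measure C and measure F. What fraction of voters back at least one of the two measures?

P(union) = 7/12 + 5/12 − 1/6 = 5/6

5/6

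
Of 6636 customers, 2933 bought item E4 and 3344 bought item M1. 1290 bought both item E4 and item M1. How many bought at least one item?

4987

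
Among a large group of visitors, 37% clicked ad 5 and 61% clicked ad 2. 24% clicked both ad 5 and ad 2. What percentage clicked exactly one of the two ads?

50%

P(exactly one) = 37 + 61 − 2·24 = 50%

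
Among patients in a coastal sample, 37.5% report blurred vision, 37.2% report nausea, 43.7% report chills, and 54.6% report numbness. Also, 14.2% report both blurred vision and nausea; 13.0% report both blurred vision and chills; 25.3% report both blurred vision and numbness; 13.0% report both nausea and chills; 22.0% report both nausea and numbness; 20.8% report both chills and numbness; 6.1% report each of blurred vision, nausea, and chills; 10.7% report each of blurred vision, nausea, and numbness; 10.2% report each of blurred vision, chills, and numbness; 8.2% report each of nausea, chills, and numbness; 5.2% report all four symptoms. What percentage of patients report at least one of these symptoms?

P(at least one) = 37.5 + 37.2 + 43.7 + 54.6 − 14.2 − 13.0 − 25.3 − 13.0 − 22.0 − 20.8 + 6.1 + 10.7 + 10.2 + 8.2 − 5.2 = 94.7%

94.7%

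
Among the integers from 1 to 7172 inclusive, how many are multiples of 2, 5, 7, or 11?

4936

Inclusion–exclusion gives
floor(7172/2) + floor(7172/5) + floor(7172/7) + floor(7172/11) − floor(7172/10) − floor(7172/14) − floor(7172/22) − floor(7172/35) − floor(7172/55) − floor(7172/77) + floor(7172/70) + floor(7172/110) + floor(7172/154) + floor(7172/385) − floor(7172/770) = 3586 + 1434 + 1024 + 652 − 717 − 512 − 326 − 204 − 130 − 93 + 102 + 65 + 46 + 18 − 9 = 4936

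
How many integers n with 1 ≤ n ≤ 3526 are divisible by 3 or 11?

1389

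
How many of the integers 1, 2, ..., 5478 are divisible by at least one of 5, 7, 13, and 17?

Apply inclusion-exclusion:
floor(5478/5) + floor(5478/7) + floor(5478/13) + floor(5478/17) − floor(5478/35) − floor(5478/65) − floor(5478/85) − floor(5478/91) − floor(5478/119) − floor(5478/221) + floor(5478/455) + floor(5478/595) + floor(5478/1105) + floor(5478/1547) − floor(5478/7735) = 1095 + 782 + 421 + 322 − 156 − 84 − 64 − 60 − 46 − 24 + 12 + 9 + 4 + 3 − 0 = 2214

2214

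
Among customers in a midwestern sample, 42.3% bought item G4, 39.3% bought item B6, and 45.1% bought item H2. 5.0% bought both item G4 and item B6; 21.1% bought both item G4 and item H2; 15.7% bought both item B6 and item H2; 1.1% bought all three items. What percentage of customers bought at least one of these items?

P(at least one) = 42.3 + 39.3 + 45.1 − 5.0 − 21.1 − 15.7 + 1.1 = 86.0%

86.0%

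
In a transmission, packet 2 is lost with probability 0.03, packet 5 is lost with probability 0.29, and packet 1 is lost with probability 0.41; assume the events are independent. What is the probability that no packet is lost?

P(none) = (1 − 0.03) × (1 − 0.29) × (1 − 0.41) = 0.97 × 0.71 × 0.59 = 0.406333

0.406333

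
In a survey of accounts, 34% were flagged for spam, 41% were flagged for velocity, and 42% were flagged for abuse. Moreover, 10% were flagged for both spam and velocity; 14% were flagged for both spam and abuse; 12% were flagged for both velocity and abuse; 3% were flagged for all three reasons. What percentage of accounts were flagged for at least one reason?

84%

By inclusion–exclusion:
P(at least one) = 34 + 41 + 42 − 10 − 14 − 12 + 3 = 84%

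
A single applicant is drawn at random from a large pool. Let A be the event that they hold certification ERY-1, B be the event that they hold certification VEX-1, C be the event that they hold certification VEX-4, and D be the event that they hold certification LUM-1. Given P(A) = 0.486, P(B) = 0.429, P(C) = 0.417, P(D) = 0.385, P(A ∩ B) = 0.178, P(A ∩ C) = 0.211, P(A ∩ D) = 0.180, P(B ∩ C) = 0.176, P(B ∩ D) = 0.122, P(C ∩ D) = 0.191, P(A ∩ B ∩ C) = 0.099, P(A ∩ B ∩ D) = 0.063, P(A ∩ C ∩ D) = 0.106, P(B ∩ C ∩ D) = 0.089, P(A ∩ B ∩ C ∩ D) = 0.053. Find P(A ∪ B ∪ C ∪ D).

0.963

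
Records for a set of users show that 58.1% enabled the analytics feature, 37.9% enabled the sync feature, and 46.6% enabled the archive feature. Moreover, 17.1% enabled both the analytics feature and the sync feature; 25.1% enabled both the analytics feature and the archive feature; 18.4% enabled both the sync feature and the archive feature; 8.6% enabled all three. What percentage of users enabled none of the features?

P(≥1) = 58.1 + 37.9 + 46.6 − 17.1 − 25.1 − 18.4 + 8.6 = 90.6%
P(none) = 100% − 90.6% = 9.4%

9.4%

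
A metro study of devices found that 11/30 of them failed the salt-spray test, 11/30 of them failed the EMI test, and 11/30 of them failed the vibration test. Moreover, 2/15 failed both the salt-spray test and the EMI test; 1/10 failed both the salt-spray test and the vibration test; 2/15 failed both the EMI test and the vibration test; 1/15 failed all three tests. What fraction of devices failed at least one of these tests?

Using inclusion–exclusion:
P(≥1) = 11/30 + 11/30 + 11/30 − 2/15 − 1/10 − 2/15 + 1/15 = 4/5

4/5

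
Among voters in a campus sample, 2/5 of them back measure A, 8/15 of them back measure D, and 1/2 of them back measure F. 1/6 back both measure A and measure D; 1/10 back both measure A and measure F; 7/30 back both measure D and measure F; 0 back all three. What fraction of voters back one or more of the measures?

14/15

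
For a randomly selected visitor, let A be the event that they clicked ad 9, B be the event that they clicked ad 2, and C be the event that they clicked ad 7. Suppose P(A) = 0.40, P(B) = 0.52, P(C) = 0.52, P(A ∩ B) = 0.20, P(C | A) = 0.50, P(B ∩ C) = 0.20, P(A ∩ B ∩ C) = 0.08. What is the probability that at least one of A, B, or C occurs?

0.92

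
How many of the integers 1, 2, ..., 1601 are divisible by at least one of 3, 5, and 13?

By inclusion-exclusion,
533 + 320 + 123 − 106 − 41 − 24 + 8 = 813

813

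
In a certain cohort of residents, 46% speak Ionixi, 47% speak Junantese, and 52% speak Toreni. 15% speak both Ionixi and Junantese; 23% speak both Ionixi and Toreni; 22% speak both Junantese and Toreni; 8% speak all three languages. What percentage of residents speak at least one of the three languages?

93%

P(≥1) = 46 + 47 + 52 − 15 − 23 − 22 + 8 = 93%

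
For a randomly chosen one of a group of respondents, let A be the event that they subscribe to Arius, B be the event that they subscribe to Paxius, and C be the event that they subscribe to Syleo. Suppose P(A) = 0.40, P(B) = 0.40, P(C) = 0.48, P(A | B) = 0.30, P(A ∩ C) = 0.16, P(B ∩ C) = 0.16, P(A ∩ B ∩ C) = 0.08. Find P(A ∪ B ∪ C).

P(A ∩ B) = P(B)·P(A|B) = 0.40 × 0.30 = 0.12
By inclusion–exclusion:
P(A ∪ B ∪ C) = 0.40 + 0.40 + 0.48 − 0.12 − 0.16 − 0.16 + 0.08 = 0.92

0.92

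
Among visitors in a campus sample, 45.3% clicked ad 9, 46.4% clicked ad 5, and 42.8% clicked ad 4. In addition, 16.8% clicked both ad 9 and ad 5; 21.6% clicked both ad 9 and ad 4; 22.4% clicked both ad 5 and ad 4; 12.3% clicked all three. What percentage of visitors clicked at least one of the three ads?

86.0%

Inclusion–exclusion gives
P(at least one) = 45.3 + 46.4 + 42.8 − 16.8 − 21.6 − 22.4 + 12.3 = 86.0%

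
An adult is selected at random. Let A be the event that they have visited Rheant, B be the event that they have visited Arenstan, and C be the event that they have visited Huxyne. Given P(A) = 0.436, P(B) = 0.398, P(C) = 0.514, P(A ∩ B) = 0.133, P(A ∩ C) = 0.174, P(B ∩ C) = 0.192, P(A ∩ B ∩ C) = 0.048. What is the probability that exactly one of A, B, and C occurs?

Using the inclusion–exclusion count for exactly one event:
P(exactly one) = 0.436 + 0.398 + 0.514 − 2·0.133 − 2·0.174 − 2·0.192 + 3·0.048 = 0.494

0.494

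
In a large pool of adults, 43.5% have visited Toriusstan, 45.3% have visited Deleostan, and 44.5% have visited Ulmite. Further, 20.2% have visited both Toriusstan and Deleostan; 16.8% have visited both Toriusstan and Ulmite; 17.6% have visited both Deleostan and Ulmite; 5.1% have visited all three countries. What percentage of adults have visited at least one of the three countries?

Using inclusion–exclusion:
P(≥1) = 43.5 + 45.3 + 44.5 − 20.2 − 16.8 − 17.6 + 5.1 = 83.8%

83.8%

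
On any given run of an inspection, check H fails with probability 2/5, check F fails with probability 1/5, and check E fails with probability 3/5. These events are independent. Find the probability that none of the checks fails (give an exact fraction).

24/125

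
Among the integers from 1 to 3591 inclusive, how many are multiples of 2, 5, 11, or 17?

⌊3591/2⌋ + ⌊3591/5⌋ + ⌊3591/11⌋ + ⌊3591/17⌋ − ⌊3591/10⌋ − ⌊3591/22⌋ − ⌊3591/34⌋ − ⌊3591/55⌋ − ⌊3591/85⌋ − ⌊3591/187⌋ + ⌊3591/110⌋ + ⌊3591/170⌋ + ⌊3591/374⌋ + ⌊3591/935⌋ − ⌊3591/1870⌋ = 1795 + 718 + 326 + 211 − 359 − 163 − 105 − 65 − 42 − 19 + 32 + 21 + 9 + 3 − 1 = 2361

2361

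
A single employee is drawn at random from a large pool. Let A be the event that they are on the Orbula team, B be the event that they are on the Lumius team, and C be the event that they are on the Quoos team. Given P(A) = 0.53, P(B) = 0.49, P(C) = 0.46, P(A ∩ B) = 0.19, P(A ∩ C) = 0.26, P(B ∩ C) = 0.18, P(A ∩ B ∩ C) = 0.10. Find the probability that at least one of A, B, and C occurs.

Using inclusion–exclusion:
P(A ∪ B ∪ C) = 0.53 + 0.49 + 0.46 − 0.19 − 0.26 − 0.18 + 0.10 = 0.95

0.95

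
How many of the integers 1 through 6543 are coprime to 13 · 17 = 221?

Using inclusion–exclusion:
⌊6543/13⌋ + ⌊6543/17⌋ − ⌊6543/221⌋ = 503 + 384 − 29 = 858
6543 − 858 = 5685

5685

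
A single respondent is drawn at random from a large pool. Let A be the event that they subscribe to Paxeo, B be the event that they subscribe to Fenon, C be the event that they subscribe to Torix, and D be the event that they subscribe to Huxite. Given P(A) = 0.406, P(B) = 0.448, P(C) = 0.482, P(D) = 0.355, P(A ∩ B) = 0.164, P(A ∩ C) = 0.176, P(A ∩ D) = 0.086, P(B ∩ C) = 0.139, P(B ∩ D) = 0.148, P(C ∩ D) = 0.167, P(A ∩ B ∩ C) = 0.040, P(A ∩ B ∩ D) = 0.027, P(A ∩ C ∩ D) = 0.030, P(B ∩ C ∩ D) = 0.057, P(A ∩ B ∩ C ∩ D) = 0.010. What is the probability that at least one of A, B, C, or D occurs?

0.955

P(A ∪ B ∪ C ∪ D) = 0.406 + 0.448 + 0.482 + 0.355 − 0.164 − 0.176 − 0.086 − 0.139 − 0.148 − 0.167 + 0.040 + 0.027 + 0.030 + 0.057 − 0.010 = 0.955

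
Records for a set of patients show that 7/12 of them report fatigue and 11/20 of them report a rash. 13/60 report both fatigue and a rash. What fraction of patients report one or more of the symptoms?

11/12

By inclusion–exclusion:
P(at least one) = 7/12 + 11/20 − 13/60 = 11/12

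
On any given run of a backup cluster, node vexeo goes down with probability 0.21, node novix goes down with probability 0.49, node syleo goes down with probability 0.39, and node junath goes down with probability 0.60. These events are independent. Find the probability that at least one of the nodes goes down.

P(none) = (1 − 0.21) × (1 − 0.49) × (1 − 0.39) × (1 − 0.60) = 0.79 × 0.51 × 0.61 × 0.40 = 0.0983076
P(at least one) = 1 − 0.0983076 = 0.9016924

0.9016924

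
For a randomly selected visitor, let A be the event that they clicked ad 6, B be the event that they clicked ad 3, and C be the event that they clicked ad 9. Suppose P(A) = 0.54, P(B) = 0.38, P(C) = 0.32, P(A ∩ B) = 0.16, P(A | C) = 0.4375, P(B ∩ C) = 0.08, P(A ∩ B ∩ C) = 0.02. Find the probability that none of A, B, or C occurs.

0.12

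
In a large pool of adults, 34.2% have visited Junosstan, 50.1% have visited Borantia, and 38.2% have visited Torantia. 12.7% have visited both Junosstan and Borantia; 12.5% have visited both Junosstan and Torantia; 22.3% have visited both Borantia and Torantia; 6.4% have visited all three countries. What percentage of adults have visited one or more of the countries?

P(union) = 34.2 + 50.1 + 38.2 − 12.7 − 12.5 − 22.3 + 6.4 = 81.4%

81.4%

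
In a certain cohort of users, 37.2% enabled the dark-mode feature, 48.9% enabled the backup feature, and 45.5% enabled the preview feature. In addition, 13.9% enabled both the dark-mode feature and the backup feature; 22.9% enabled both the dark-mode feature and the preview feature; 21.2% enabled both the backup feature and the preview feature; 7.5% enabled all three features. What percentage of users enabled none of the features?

18.9%

Apply inclusion-exclusion:
P(≥1) = 37.2 + 48.9 + 45.5 − 13.9 − 22.9 − 21.2 + 7.5 = 81.1%
P(none) = 100% − 81.1% = 18.9%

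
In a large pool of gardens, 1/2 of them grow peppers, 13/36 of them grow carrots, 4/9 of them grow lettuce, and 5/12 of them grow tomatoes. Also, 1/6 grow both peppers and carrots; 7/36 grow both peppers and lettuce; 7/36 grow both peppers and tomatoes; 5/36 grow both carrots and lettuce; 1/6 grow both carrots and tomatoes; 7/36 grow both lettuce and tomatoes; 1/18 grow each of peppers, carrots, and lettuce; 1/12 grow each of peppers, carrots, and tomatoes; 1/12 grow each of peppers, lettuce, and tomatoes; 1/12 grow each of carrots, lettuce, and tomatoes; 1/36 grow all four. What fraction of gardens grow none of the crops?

1/18

By inclusion–exclusion:
P(at least one) = 1/2 + 13/36 + 4/9 + 5/12 − 1/6 − 7/36 − 7/36 − 5/36 − 1/6 − 7/36 + 1/18 + 1/12 + 1/12 + 1/12 − 1/36 = 17/18
P(none) = 1 − 17/18 = 1/18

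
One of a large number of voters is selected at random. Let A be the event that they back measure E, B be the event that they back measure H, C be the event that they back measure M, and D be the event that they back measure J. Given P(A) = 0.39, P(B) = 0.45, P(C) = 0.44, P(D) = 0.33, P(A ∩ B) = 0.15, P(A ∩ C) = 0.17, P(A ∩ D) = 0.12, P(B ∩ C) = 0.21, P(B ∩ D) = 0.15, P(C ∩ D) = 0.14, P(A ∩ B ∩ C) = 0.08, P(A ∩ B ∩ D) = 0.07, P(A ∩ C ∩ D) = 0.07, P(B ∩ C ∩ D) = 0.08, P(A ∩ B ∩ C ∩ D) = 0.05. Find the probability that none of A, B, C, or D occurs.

Apply inclusion-exclusion:
P(A ∪ B ∪ C ∪ D) = 0.39 + 0.45 + 0.44 + 0.33 − 0.15 − 0.17 − 0.12 − 0.21 − 0.15 − 0.14 + 0.08 + 0.07 + 0.07 + 0.08 − 0.05 = 0.92
P(none) = 1 − 0.92 = 0.08

0.08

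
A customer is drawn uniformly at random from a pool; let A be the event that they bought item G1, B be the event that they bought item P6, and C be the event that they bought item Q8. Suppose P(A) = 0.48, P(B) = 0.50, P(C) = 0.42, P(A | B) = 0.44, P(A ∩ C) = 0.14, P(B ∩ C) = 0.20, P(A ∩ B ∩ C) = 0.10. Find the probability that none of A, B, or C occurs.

0.06

P(A ∩ B) = P(B)·P(A|B) = 0.50 × 0.44 = 0.22
Inclusion–exclusion gives
P(A ∪ B ∪ C) = 0.48 + 0.50 + 0.42 − 0.22 − 0.14 − 0.20 + 0.10 = 0.94
P(none) = 1 − 0.94 = 0.06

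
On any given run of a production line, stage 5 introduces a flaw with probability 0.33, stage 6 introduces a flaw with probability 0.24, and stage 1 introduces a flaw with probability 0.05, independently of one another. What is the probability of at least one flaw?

0.51626

P(none) = (1 − 0.33) × (1 − 0.24) × (1 − 0.05) = 0.67 × 0.76 × 0.95 = 0.48374
P(at least one) = 1 − 0.48374 = 0.51626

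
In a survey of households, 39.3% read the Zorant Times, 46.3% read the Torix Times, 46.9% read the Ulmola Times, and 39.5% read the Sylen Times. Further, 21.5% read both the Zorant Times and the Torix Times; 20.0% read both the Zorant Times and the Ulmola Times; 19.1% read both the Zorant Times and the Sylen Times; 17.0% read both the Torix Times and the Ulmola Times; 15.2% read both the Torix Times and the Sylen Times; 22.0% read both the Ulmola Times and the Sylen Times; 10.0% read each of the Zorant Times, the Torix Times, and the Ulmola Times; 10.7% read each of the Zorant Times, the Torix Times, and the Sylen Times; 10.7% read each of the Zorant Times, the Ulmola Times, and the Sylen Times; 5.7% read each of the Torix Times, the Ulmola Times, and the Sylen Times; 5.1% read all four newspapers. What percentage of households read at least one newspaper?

89.2%

Inclusion–exclusion gives
P(union) = 39.3 + 46.3 + 46.9 + 39.5 − 21.5 − 20.0 − 19.1 − 17.0 − 15.2 − 22.0 + 10.0 + 10.7 + 10.7 + 5.7 − 5.1 = 89.2%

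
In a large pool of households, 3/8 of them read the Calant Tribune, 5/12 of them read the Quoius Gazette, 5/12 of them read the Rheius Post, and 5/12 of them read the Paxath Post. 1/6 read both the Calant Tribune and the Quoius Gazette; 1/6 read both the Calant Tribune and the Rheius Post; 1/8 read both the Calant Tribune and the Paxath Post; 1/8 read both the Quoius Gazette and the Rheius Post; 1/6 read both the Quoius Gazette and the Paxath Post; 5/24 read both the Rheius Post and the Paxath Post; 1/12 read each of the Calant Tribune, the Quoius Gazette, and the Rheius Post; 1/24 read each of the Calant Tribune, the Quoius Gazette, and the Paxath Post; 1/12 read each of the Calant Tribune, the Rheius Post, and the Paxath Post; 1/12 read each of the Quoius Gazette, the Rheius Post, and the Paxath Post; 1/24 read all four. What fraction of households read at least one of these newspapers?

11/12

P(union) = 3/8 + 5/12 + 5/12 + 5/12 − 1/6 − 1/6 − 1/8 − 1/8 − 1/6 − 5/24 + 1/12 + 1/24 + 1/12 + 1/12 − 1/24 = 11/12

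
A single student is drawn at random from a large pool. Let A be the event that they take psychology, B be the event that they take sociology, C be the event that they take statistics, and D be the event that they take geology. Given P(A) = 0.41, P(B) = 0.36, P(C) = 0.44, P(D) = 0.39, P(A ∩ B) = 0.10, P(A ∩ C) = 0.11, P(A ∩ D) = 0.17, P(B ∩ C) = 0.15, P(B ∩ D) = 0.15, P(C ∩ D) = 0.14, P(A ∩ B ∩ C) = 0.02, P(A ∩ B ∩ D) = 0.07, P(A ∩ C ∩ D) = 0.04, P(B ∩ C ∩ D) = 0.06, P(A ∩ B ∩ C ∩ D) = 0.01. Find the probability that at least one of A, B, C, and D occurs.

0.96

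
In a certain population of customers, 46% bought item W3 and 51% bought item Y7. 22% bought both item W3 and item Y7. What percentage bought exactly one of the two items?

53%

Using the inclusion–exclusion count for exactly one event:
P(exactly one) = 46 + 51 − 2·22 = 53%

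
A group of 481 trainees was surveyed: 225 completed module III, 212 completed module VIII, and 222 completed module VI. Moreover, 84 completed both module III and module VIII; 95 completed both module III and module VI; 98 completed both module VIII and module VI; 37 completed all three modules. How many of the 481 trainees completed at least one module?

Inclusion–exclusion gives
N(≥1) = 225 + 212 + 222 − 84 − 95 − 98 + 37 = 419

419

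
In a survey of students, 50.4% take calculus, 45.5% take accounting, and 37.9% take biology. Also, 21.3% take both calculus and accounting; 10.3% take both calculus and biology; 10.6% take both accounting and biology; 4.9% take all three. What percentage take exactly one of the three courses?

Using the inclusion–exclusion count for exactly one event:
P(exactly one) = 50.4 + 45.5 + 37.9 − 2·21.3 − 2·10.3 − 2·10.6 + 3·4.9 = 64.1%

64.1%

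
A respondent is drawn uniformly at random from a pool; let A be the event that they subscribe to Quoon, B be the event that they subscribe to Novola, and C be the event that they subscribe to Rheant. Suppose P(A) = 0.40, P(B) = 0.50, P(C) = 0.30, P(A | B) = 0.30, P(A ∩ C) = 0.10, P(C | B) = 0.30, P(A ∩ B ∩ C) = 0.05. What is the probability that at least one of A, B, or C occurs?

P(A ∩ B) = P(B)·P(A|B) = 0.50 × 0.30 = 0.15
P(B ∩ C) = P(B)·P(C|B) = 0.50 × 0.30 = 0.15
Inclusion–exclusion gives
P(A ∪ B ∪ C) = 0.40 + 0.50 + 0.30 − 0.15 − 0.10 − 0.15 + 0.05 = 0.85

0.85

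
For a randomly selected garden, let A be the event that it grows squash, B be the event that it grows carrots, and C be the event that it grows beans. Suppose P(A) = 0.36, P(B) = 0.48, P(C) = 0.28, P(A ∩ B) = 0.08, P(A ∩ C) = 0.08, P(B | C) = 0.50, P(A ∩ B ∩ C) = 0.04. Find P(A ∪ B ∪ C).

P(B ∩ C) = P(C)·P(B|C) = 0.28 × 0.50 = 0.14
By inclusion-exclusion,
P(A ∪ B ∪ C) = 0.36 + 0.48 + 0.28 − 0.08 − 0.08 − 0.14 + 0.04 = 0.86

0.86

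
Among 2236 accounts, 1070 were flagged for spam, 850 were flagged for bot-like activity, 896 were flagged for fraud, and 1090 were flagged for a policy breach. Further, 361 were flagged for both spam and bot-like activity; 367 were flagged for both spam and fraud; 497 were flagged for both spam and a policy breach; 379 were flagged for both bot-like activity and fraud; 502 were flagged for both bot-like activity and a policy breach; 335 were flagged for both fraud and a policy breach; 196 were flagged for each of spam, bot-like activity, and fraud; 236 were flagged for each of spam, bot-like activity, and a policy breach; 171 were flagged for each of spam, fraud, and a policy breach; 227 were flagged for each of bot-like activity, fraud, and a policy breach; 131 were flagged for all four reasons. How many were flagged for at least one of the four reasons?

2164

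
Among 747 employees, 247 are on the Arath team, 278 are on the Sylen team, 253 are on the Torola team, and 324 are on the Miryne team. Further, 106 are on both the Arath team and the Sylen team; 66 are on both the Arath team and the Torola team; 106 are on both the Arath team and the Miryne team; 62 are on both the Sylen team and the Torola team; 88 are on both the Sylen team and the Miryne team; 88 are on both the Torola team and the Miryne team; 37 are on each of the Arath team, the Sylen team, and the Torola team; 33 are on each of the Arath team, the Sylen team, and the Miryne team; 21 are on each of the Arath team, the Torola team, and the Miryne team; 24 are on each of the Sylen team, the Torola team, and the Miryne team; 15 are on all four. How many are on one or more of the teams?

|at least one| = 247 + 278 + 253 + 324 − 106 − 66 − 106 − 62 − 88 − 88 + 37 + 33 + 21 + 24 − 15 = 686

686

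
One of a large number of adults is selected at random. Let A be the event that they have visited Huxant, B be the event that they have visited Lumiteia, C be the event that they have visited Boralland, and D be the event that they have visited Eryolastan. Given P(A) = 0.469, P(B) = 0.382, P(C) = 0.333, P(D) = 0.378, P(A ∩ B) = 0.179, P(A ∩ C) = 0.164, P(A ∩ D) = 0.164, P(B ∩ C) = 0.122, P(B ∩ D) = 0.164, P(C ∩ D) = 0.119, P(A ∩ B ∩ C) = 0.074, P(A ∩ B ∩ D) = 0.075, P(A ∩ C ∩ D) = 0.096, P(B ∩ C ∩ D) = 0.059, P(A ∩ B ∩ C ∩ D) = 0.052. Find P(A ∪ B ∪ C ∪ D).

P(A ∪ B ∪ C ∪ D) = 0.469 + 0.382 + 0.333 + 0.378 − 0.179 − 0.164 − 0.164 − 0.122 − 0.164 − 0.119 + 0.074 + 0.075 + 0.096 + 0.059 − 0.052 = 0.902

0.902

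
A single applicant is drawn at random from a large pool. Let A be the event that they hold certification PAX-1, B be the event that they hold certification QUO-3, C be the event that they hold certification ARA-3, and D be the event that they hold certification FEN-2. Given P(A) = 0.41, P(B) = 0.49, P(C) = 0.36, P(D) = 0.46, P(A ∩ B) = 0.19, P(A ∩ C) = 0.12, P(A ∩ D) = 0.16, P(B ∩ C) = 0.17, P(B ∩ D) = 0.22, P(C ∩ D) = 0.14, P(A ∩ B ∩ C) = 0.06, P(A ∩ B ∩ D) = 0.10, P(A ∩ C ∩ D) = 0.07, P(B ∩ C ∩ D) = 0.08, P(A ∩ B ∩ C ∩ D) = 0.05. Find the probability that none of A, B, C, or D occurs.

0.02

Apply inclusion-exclusion:
P(A ∪ B ∪ C ∪ D) = 0.41 + 0.49 + 0.36 + 0.46 − 0.19 − 0.12 − 0.16 − 0.17 − 0.22 − 0.14 + 0.06 + 0.10 + 0.07 + 0.08 − 0.05 = 0.98
P(none) = 1 − 0.98 = 0.02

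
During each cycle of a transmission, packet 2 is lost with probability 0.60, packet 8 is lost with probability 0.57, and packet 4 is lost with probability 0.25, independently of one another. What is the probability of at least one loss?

P(none) = (1 − 0.60) × (1 − 0.57) × (1 − 0.25) = 0.40 × 0.43 × 0.75 = 0.129
P(at least one) = 1 − 0.129 = 0.871

0.871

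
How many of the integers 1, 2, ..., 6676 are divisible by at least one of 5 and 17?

1649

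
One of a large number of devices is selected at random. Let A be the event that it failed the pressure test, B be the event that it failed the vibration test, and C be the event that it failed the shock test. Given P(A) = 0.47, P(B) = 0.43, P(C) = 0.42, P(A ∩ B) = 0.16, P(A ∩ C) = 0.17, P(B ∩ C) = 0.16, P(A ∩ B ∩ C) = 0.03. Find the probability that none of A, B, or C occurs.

P(A ∪ B ∪ C) = 0.47 + 0.43 + 0.42 − 0.16 − 0.17 − 0.16 + 0.03 = 0.86
P(none) = 1 − 0.86 = 0.14

0.14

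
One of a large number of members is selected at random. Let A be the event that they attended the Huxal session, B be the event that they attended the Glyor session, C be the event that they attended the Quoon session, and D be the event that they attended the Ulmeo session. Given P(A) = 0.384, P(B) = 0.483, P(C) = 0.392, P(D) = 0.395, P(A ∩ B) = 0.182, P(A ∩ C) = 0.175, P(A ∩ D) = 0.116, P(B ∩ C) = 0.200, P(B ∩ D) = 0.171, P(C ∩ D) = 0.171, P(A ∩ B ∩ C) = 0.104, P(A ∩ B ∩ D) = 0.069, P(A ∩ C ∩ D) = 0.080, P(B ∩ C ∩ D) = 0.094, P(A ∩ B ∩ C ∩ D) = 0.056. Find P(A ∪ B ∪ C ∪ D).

Inclusion–exclusion gives
P(A ∪ B ∪ C ∪ D) = 0.384 + 0.483 + 0.392 + 0.395 − 0.182 − 0.175 − 0.116 − 0.200 − 0.171 − 0.171 + 0.104 + 0.069 + 0.080 + 0.094 − 0.056 = 0.930

0.930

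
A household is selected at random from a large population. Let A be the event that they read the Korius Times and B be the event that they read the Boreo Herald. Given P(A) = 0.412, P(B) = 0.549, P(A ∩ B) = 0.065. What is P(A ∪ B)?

By inclusion–exclusion:
P(A ∪ B) = 0.412 + 0.549 − 0.065 = 0.896

0.896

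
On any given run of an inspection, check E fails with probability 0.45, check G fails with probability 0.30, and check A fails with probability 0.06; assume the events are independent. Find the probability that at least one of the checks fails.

P(none) = (1 − 0.45) × (1 − 0.30) × (1 − 0.06) = 0.55 × 0.70 × 0.94 = 0.3619
P(at least one) = 1 − 0.3619 = 0.6381

0.6381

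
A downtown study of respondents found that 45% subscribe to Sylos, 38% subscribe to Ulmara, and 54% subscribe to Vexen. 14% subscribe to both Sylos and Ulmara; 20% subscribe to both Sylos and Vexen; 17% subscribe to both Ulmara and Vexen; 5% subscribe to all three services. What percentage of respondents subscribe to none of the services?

9%

P(union) = 45 + 38 + 54 − 14 − 20 − 17 + 5 = 91%
P(none) = 100% − 91% = 9%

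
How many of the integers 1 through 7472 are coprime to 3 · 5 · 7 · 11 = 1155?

floor(7472/3) + floor(7472/5) + floor(7472/7) + floor(7472/11) − floor(7472/15) − floor(7472/21) − floor(7472/33) − floor(7472/35) − floor(7472/55) − floor(7472/77) + floor(7472/105) + floor(7472/165) + floor(7472/231) + floor(7472/385) − floor(7472/1155) = 2490 + 1494 + 1067 + 679 − 498 − 355 − 226 − 213 − 135 − 97 + 71 + 45 + 32 + 19 − 6 = 4367
7472 − 4367 = 3105

3105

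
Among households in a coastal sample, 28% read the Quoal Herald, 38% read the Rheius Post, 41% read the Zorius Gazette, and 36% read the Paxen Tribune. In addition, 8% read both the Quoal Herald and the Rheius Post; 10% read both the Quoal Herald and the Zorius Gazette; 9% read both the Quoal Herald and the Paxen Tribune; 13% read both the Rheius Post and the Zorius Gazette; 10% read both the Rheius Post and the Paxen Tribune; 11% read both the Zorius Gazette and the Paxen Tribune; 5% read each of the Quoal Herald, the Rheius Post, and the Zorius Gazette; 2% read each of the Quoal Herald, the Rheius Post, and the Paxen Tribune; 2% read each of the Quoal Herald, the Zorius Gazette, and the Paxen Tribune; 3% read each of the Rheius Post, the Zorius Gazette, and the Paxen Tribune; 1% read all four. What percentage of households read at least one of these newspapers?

93%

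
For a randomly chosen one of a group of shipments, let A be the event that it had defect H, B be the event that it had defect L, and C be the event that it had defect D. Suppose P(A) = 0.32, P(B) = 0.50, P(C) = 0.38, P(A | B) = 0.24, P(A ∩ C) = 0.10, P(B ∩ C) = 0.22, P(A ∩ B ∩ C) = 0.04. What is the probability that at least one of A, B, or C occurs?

0.80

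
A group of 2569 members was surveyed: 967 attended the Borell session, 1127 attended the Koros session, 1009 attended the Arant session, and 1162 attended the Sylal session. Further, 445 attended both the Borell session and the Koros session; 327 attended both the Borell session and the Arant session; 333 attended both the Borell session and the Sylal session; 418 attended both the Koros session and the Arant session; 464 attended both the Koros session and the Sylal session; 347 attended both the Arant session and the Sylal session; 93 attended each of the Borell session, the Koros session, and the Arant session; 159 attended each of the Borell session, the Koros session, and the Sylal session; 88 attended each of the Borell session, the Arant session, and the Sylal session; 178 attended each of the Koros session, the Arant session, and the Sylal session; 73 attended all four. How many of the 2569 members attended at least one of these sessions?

2376

|at least one| = 967 + 1127 + 1009 + 1162 − 445 − 327 − 333 − 418 − 464 − 347 + 93 + 159 + 88 + 178 − 73 = 2376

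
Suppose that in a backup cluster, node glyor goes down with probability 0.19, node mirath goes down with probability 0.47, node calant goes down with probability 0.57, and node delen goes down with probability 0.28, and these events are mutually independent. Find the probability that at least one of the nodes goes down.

0.86708872

P(none) = (1 − 0.19) × (1 − 0.47) × (1 − 0.57) × (1 − 0.28) = 0.81 × 0.53 × 0.43 × 0.72 = 0.13291128
P(at least one) = 1 − 0.13291128 = 0.86708872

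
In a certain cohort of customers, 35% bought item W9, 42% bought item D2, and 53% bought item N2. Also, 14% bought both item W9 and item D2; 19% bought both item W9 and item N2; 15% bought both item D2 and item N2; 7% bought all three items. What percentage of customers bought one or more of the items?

Apply inclusion-exclusion:
P(union) = 35 + 42 + 53 − 14 − 19 − 15 + 7 = 89%

89%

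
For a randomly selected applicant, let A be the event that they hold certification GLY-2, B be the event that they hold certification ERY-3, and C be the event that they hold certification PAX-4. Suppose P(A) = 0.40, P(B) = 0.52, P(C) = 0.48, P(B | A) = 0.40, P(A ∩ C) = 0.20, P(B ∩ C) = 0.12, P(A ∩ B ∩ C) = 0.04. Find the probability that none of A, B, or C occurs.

P(A ∩ B) = P(A)·P(B|A) = 0.40 × 0.40 = 0.16
P(A ∪ B ∪ C) = 0.40 + 0.52 + 0.48 − 0.16 − 0.20 − 0.12 + 0.04 = 0.96
P(none) = 1 − 0.96 = 0.04

0.04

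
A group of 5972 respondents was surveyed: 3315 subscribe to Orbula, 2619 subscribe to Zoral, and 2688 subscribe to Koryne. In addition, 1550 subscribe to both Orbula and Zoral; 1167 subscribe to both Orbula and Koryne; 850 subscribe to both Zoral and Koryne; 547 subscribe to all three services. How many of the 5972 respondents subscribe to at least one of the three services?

5602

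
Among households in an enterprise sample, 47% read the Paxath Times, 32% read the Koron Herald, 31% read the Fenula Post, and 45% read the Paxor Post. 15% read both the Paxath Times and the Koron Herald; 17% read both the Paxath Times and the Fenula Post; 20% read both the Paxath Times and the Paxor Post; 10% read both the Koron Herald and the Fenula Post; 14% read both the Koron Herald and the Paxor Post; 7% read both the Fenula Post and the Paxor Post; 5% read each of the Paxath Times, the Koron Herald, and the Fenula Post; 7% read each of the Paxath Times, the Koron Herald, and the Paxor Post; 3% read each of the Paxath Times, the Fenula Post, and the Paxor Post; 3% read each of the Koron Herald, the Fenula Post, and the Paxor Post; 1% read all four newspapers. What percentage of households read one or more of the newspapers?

Inclusion–exclusion gives
P(≥1) = 47 + 32 + 31 + 45 − 15 − 17 − 20 − 10 − 14 − 7 + 5 + 7 + 3 + 3 − 1 = 89%

89%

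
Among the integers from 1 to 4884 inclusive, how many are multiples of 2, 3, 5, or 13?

3681

Apply inclusion-exclusion:
⌊4884/2⌋ + ⌊4884/3⌋ + ⌊4884/5⌋ + ⌊4884/13⌋ − ⌊4884/6⌋ − ⌊4884/10⌋ − ⌊4884/26⌋ − ⌊4884/15⌋ − ⌊4884/39⌋ − ⌊4884/65⌋ + ⌊4884/30⌋ + ⌊4884/78⌋ + ⌊4884/130⌋ + ⌊4884/195⌋ − ⌊4884/390⌋ = 2442 + 1628 + 976 + 375 − 814 − 488 − 187 − 325 − 125 − 75 + 162 + 62 + 37 + 25 − 12 = 3681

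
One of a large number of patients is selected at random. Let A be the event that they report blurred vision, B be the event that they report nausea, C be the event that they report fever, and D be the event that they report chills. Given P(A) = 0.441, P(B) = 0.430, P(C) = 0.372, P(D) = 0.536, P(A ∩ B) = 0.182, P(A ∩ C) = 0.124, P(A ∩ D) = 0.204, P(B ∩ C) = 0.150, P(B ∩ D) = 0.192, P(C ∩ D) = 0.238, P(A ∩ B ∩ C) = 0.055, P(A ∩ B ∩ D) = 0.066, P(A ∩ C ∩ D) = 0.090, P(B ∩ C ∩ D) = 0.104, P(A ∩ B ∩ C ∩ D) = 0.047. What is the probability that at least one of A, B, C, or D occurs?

0.957

Apply inclusion-exclusion:
P(A ∪ B ∪ C ∪ D) = 0.441 + 0.430 + 0.372 + 0.536 − 0.182 − 0.124 − 0.204 − 0.150 − 0.192 − 0.238 + 0.055 + 0.066 + 0.090 + 0.104 − 0.047 = 0.957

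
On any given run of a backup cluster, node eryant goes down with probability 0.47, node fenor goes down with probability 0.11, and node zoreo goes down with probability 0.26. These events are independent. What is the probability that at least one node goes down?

P(none) = (1 − 0.47) × (1 − 0.11) × (1 − 0.26) = 0.53 × 0.89 × 0.74 = 0.349058
P(at least one) = 1 − 0.349058 = 0.650942

0.650942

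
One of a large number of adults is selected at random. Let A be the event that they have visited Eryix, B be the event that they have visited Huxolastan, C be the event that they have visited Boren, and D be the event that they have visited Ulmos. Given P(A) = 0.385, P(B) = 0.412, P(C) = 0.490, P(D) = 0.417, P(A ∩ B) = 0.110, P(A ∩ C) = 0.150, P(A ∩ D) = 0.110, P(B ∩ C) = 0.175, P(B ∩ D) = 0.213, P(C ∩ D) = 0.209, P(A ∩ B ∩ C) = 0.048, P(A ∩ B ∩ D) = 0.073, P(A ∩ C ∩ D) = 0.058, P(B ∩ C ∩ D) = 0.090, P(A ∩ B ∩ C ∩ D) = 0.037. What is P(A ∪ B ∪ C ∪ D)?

P(A ∪ B ∪ C ∪ D) = 0.385 + 0.412 + 0.490 + 0.417 − 0.110 − 0.150 − 0.110 − 0.175 − 0.213 − 0.209 + 0.048 + 0.073 + 0.058 + 0.090 − 0.037 = 0.969

0.969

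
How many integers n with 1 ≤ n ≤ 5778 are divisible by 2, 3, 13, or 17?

4104

floor(5778/2) + floor(5778/3) + floor(5778/13) + floor(5778/17) − floor(5778/6) − floor(5778/26) − floor(5778/34) − floor(5778/39) − floor(5778/51) − floor(5778/221) + floor(5778/78) + floor(5778/102) + floor(5778/442) + floor(5778/663) − floor(5778/1326) = 2889 + 1926 + 444 + 339 − 963 − 222 − 169 − 148 − 113 − 26 + 74 + 56 + 13 + 8 − 4 = 4104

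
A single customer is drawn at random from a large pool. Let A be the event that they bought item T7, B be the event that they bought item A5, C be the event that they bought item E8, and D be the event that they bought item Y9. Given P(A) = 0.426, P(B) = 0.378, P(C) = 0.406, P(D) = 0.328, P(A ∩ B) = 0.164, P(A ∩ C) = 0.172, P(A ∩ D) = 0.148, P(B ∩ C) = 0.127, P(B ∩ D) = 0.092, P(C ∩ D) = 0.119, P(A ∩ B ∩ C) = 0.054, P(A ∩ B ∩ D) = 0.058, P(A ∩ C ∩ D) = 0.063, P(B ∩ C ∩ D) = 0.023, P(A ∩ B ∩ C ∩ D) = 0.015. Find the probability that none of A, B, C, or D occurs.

0.101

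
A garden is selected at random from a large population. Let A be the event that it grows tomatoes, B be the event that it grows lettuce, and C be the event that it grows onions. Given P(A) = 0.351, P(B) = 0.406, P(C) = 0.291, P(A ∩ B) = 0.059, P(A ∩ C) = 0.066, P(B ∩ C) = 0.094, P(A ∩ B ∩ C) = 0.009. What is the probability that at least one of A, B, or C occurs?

0.838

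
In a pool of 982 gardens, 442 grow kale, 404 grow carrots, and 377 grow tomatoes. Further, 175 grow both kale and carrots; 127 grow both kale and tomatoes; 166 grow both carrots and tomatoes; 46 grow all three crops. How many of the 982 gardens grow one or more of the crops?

|at least one| = 442 + 404 + 377 − 175 − 127 − 166 + 46 = 801

801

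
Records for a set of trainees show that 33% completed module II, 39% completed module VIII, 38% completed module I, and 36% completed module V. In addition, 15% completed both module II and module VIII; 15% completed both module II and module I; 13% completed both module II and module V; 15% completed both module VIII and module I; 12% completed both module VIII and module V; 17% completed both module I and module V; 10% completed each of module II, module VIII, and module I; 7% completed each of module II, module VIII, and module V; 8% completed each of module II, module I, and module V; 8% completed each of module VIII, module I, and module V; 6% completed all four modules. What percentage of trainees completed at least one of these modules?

Inclusion–exclusion gives
P(≥1) = 33 + 39 + 38 + 36 − 15 − 15 − 13 − 15 − 12 − 17 + 10 + 7 + 8 + 8 − 6 = 86%

86%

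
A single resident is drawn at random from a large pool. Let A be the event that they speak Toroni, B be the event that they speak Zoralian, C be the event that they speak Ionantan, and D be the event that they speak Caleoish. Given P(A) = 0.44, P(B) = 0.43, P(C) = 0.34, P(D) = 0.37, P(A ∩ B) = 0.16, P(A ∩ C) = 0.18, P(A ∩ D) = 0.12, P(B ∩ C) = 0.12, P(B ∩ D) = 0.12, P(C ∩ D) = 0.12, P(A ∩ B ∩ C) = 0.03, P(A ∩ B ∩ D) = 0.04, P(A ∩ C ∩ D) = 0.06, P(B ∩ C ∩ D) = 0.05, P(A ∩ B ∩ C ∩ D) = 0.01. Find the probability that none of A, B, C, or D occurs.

0.07

Apply inclusion-exclusion:
P(A ∪ B ∪ C ∪ D) = 0.44 + 0.43 + 0.34 + 0.37 − 0.16 − 0.18 − 0.12 − 0.12 − 0.12 − 0.12 + 0.03 + 0.04 + 0.06 + 0.05 − 0.01 = 0.93
P(none) = 1 − 0.93 = 0.07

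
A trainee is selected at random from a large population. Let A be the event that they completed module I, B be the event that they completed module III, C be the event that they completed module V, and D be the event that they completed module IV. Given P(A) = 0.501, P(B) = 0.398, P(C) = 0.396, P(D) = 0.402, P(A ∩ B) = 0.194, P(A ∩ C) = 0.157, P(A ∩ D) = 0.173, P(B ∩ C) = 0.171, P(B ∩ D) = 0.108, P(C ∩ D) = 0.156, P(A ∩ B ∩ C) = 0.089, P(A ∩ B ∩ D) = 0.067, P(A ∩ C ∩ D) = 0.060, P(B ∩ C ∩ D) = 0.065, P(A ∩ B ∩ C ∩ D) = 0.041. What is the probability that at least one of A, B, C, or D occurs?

0.978

By inclusion-exclusion,
P(A ∪ B ∪ C ∪ D) = 0.501 + 0.398 + 0.396 + 0.402 − 0.194 − 0.157 − 0.173 − 0.171 − 0.108 − 0.156 + 0.089 + 0.067 + 0.060 + 0.065 − 0.041 = 0.978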